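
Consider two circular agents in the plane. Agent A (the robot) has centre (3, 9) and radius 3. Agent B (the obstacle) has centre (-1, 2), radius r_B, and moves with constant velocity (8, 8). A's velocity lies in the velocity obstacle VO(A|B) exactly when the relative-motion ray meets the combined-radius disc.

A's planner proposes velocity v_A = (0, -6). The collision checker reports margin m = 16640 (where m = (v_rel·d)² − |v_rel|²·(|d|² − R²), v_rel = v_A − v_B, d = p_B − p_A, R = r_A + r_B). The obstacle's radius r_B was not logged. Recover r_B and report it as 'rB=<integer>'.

m = 16640
d = (-4, -7);  v_rel = (-8, -14),  |v_rel|² = 260
v_rel×d = (-8)·(-7) − (-14)·(-4) = 0
since m = R²·260 − 0²:  R² = (0 + 16640) / 260 = 64
R = √64 = 8  ⇒  r_B = 8 − 3 = 5

rB=5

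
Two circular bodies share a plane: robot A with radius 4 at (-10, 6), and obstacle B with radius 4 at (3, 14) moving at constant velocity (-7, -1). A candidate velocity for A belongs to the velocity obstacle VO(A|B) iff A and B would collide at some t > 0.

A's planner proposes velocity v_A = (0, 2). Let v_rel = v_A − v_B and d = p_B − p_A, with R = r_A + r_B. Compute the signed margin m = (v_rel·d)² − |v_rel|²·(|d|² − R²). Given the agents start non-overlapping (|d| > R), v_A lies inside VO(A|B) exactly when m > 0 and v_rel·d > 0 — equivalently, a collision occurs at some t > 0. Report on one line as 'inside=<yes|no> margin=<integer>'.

d = (13, 8),  |d|² = 233;  R = 4+4 = 8,  c = 233−8² = 169
v_rel = (7, 3),  |v_rel|² = 58;  v_rel·d = (7)·(13) + (3)·(8) = 115
58·t² − 230·t + 169 = 0  ⇒  m = 115² − 58·169 = 3423
m = 3423 > 0,  v_rel·d = 115 > 0  ⇒  inside

inside=yes margin=3423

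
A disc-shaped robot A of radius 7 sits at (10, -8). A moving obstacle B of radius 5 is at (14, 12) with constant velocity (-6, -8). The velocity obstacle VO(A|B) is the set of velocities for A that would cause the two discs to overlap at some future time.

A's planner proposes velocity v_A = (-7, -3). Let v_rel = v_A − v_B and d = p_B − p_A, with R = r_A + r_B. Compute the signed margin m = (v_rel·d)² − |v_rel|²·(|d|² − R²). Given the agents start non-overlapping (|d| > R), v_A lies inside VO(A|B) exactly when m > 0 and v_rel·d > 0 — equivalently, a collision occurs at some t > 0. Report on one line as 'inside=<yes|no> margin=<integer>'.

d = (4, 20),  |d|² = 416;  R = 7+5 = 12,  c = 416−12² = 272
v_rel = (-1, 5),  |v_rel|² = 26;  v_rel·d = (-1)·(4) + (5)·(20) = 96
26·t² − 192·t + 272 = 0  ⇒  m = 96² − 26·272 = 2144
m = 2144 > 0,  v_rel·d = 96 > 0  ⇒  inside

inside=yes margin=2144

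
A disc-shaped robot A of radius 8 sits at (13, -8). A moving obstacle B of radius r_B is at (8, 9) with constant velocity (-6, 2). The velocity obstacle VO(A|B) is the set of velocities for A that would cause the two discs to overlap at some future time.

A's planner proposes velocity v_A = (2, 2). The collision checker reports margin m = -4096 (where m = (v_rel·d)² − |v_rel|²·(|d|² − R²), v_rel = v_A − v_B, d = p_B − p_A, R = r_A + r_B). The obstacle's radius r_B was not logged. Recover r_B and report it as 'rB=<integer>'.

m = -4096
d = (-5, 17);  v_rel = (8, 0),  |v_rel|² = 64
v_rel×d = (8)·(17) − (0)·(-5) = 136
since m = R²·64 − 136²:  R² = (18496 + -4096) / 64 = 225
R = √225 = 15  ⇒  r_B = 15 − 8 = 7

rB=7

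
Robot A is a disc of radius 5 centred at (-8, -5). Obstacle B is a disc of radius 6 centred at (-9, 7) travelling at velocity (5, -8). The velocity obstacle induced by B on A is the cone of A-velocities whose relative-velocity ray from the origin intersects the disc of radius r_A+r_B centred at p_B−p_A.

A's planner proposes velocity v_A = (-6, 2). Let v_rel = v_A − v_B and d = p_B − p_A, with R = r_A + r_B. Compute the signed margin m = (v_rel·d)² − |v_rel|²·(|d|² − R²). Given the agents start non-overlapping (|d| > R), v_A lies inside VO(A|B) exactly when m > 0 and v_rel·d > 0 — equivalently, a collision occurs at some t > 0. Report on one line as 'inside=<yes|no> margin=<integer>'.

d = (-1, 12),  |d|² = 145;  R = 5+6 = 11,  c = 145−11² = 24
v_rel = (-11, 10),  |v_rel|² = 221;  v_rel·d = (-11)·(-1) + (10)·(12) = 131
221·t² − 262·t + 24 = 0  ⇒  m = 131² − 221·24 = 11857
m = 11857 > 0,  v_rel·d = 131 > 0  ⇒  inside

inside=yes margin=11857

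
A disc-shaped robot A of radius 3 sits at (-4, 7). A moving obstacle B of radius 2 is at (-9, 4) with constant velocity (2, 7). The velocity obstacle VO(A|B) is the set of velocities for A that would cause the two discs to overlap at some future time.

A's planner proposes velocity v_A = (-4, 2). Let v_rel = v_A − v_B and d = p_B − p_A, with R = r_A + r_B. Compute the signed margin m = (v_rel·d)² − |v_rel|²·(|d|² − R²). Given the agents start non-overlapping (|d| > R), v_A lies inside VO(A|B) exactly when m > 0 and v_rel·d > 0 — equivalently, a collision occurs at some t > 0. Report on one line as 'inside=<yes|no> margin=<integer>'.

d = (-5, -3),  |d|² = 34;  R = 3+2 = 5,  c = 34−5² = 9
v_rel = (-6, -5),  |v_rel|² = 61;  v_rel·d = (-6)·(-5) + (-5)·(-3) = 45
61·t² − 90·t + 9 = 0  ⇒  m = 45² − 61·9 = 1476
m = 1476 > 0,  v_rel·d = 45 > 0  ⇒  inside

inside=yes margin=1476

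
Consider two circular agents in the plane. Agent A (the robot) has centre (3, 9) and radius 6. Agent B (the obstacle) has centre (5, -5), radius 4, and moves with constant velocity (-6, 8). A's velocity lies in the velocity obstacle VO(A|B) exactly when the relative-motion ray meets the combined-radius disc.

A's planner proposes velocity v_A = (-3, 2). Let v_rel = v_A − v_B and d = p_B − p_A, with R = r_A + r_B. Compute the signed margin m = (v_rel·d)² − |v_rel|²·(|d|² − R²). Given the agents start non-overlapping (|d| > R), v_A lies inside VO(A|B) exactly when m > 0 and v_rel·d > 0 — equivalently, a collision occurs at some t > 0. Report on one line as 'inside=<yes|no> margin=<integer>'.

d = (2, -14),  |d|² = 200;  R = 6+4 = 10,  c = 200−10² = 100
v_rel = (3, -6),  |v_rel|² = 45;  v_rel·d = (3)·(2) + (-6)·(-14) = 90
45·t² − 180·t + 100 = 0  ⇒  m = 90² − 45·100 = 3600
m = 3600 > 0,  v_rel·d = 90 > 0  ⇒  inside

inside=yes margin=3600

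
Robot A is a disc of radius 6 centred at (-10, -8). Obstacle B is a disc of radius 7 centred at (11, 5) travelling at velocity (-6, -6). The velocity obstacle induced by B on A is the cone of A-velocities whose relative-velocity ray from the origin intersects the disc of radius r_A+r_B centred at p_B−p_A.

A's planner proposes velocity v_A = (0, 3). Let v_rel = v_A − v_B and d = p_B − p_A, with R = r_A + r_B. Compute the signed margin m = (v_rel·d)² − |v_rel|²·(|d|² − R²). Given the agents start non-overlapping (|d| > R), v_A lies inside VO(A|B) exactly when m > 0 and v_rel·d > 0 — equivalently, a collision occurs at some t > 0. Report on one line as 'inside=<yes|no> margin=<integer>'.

d = (21, 13),  |d|² = 610;  R = 6+7 = 13,  c = 610−13² = 441
v_rel = (6, 9),  |v_rel|² = 117;  v_rel·d = (6)·(21) + (9)·(13) = 243
117·t² − 486·t + 441 = 0  ⇒  m = 243² − 117·441 = 7452
m = 7452 > 0,  v_rel·d = 243 > 0  ⇒  inside

inside=yes margin=7452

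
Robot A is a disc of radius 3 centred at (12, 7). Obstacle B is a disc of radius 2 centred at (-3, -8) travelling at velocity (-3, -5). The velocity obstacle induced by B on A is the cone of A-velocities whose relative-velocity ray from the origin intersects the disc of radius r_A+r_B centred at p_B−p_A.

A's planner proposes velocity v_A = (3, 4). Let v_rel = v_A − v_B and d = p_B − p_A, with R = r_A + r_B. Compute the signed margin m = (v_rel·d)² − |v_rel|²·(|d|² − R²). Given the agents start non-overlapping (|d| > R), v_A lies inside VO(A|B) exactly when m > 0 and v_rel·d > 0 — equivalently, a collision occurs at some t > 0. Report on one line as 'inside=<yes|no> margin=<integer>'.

d = (-15, -15),  |d|² = 450;  R = 3+2 = 5,  c = 450−5² = 425
v_rel = (6, 9),  |v_rel|² = 117;  v_rel·d = (6)·(-15) + (9)·(-15) = -225
117·t² + 450·t + 425 = 0  ⇒  m = (-225)² − 117·425 = 900
m = 900 > 0,  v_rel·d = -225 < 0  ⇒  outside

inside=no margin=900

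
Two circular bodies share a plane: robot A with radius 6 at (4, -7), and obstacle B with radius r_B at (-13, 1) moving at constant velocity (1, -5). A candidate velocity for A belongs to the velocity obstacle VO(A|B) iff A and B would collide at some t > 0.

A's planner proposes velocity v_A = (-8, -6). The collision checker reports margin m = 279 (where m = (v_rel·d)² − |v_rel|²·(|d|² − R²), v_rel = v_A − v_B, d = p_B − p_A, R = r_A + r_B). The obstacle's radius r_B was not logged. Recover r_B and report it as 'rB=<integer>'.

m = 279
d = (-17, 8);  v_rel = (-9, -1),  |v_rel|² = 82
v_rel×d = (-9)·(8) − (-1)·(-17) = -89
since m = R²·82 − (-89)²:  R² = (7921 + 279) / 82 = 100
R = √100 = 10  ⇒  r_B = 10 − 6 = 4

rB=4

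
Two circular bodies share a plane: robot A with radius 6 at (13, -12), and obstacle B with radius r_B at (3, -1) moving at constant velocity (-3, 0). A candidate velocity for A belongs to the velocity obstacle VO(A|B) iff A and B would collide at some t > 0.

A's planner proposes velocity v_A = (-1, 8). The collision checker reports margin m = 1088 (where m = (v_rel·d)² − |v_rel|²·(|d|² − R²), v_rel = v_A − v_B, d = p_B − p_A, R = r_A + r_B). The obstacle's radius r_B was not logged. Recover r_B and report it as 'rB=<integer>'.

m = 1088
d = (-10, 11);  v_rel = (2, 8),  |v_rel|² = 68
v_rel×d = (2)·(11) − (8)·(-10) = 102
since m = R²·68 − 102²:  R² = (10404 + 1088) / 68 = 169
R = √169 = 13  ⇒  r_B = 13 − 6 = 7

rB=7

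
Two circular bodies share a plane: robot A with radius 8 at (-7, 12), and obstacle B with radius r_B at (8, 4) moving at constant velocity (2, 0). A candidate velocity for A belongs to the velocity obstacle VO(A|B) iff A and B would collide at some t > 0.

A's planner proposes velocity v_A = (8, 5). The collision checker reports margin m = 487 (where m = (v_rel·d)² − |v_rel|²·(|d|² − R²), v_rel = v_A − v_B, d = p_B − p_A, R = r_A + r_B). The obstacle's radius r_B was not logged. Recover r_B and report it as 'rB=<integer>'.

m = 487
d = (15, -8);  v_rel = (6, 5),  |v_rel|² = 61
v_rel×d = (6)·(-8) − (5)·(15) = -123
since m = R²·61 − (-123)²:  R² = (15129 + 487) / 61 = 256
R = √256 = 16  ⇒  r_B = 16 − 8 = 8

rB=8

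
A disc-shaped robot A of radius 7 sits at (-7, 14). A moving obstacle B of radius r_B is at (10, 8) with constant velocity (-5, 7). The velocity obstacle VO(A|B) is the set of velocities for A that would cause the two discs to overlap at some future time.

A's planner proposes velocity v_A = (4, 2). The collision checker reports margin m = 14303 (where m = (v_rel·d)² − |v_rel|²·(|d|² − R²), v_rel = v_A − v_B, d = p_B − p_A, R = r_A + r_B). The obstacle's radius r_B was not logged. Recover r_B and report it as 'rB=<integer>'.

m = 14303
d = (17, -6);  v_rel = (9, -5),  |v_rel|² = 106
v_rel×d = (9)·(-6) − (-5)·(17) = 31
since m = R²·106 − 31²:  R² = (961 + 14303) / 106 = 144
R = √144 = 12  ⇒  r_B = 12 − 7 = 5

rB=5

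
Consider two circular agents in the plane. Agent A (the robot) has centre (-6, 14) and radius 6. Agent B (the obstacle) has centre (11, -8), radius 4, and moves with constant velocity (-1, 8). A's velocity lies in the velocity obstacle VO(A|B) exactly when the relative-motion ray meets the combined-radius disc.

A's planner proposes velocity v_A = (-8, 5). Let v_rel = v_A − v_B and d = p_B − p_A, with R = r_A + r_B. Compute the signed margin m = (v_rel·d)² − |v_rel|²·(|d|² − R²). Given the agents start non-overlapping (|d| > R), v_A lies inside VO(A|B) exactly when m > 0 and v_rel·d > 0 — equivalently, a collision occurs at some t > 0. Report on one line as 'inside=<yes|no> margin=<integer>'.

d = (17, -22),  |d|² = 773;  R = 6+4 = 10,  c = 773−10² = 673
v_rel = (-7, -3),  |v_rel|² = 58;  v_rel·d = (-7)·(17) + (-3)·(-22) = -53
58·t² + 106·t + 673 = 0  ⇒  m = (-53)² − 58·673 = -36225
m = -36225 < 0,  v_rel·d = -53 < 0  ⇒  outside

inside=no margin=-36225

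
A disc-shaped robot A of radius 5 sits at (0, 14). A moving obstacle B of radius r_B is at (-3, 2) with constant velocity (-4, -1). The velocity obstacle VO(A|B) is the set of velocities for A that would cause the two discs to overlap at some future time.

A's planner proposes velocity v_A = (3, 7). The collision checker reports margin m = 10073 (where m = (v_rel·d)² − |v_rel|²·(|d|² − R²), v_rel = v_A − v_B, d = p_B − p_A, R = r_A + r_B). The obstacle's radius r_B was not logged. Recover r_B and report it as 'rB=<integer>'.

m = 10073
d = (-3, -12);  v_rel = (7, 8),  |v_rel|² = 113
v_rel×d = (7)·(-12) − (8)·(-3) = -60
since m = R²·113 − (-60)²:  R² = (3600 + 10073) / 113 = 121
R = √121 = 11  ⇒  r_B = 11 − 5 = 6

rB=6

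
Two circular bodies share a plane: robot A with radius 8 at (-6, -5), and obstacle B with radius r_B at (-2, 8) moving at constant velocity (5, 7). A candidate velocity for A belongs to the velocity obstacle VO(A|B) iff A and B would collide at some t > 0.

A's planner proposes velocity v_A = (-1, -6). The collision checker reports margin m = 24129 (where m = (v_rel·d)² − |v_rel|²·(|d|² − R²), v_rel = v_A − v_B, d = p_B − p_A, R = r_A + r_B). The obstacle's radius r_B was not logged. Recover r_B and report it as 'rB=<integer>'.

m = 24129
d = (4, 13);  v_rel = (-6, -13),  |v_rel|² = 205
v_rel×d = (-6)·(13) − (-13)·(4) = -26
since m = R²·205 − (-26)²:  R² = (676 + 24129) / 205 = 121
R = √121 = 11  ⇒  r_B = 11 − 8 = 3

rB=3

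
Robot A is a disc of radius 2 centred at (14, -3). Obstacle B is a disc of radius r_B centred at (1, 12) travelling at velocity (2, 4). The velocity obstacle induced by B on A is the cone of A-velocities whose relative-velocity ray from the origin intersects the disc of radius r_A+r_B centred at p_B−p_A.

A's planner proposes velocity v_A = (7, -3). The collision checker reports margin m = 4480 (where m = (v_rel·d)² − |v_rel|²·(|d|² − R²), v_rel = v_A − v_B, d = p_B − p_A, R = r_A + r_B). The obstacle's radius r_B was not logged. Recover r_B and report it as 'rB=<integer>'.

m = 4480
d = (-13, 15);  v_rel = (5, -7),  |v_rel|² = 74
v_rel×d = (5)·(15) − (-7)·(-13) = -16
since m = R²·74 − (-16)²:  R² = (256 + 4480) / 74 = 64
R = √64 = 8  ⇒  r_B = 8 − 2 = 6

rB=6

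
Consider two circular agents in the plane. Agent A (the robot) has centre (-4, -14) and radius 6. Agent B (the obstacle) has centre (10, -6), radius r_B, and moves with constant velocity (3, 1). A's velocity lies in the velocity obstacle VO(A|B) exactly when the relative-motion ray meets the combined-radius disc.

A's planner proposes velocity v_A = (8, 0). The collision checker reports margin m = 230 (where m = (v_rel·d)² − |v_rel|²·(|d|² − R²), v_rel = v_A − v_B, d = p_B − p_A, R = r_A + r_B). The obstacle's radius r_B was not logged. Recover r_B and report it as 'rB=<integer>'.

m = 230
d = (14, 8);  v_rel = (5, -1),  |v_rel|² = 26
v_rel×d = (5)·(8) − (-1)·(14) = 54
since m = R²·26 − 54²:  R² = (2916 + 230) / 26 = 121
R = √121 = 11  ⇒  r_B = 11 − 6 = 5

rB=5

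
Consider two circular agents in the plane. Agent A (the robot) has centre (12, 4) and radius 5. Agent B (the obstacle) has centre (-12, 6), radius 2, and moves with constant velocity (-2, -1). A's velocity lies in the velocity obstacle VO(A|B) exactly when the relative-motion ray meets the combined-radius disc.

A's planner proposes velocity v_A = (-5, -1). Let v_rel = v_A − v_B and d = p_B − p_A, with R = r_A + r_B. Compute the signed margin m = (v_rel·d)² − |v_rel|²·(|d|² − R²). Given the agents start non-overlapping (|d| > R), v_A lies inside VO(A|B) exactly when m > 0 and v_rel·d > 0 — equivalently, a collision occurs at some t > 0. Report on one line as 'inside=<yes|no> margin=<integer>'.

d = (-24, 2),  |d|² = 580;  R = 5+2 = 7,  c = 580−7² = 531
v_rel = (-3, 0),  |v_rel|² = 9;  v_rel·d = (-3)·(-24) + (0)·(2) = 72
9·t² − 144·t + 531 = 0  ⇒  m = 72² − 9·531 = 405
m = 405 > 0,  v_rel·d = 72 > 0  ⇒  inside

inside=yes margin=405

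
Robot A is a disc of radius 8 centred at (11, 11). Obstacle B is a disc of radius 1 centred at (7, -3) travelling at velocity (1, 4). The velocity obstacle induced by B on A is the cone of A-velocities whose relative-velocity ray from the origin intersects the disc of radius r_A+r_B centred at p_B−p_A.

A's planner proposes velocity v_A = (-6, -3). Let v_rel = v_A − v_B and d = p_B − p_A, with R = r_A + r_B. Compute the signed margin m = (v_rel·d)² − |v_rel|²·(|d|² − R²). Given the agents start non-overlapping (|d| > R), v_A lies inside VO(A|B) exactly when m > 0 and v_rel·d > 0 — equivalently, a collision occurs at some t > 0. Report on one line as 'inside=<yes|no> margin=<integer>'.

d = (-4, -14),  |d|² = 212;  R = 8+1 = 9,  c = 212−9² = 131
v_rel = (-7, -7),  |v_rel|² = 98;  v_rel·d = (-7)·(-4) + (-7)·(-14) = 126
98·t² − 252·t + 131 = 0  ⇒  m = 126² − 98·131 = 3038
m = 3038 > 0,  v_rel·d = 126 > 0  ⇒  inside

inside=yes margin=3038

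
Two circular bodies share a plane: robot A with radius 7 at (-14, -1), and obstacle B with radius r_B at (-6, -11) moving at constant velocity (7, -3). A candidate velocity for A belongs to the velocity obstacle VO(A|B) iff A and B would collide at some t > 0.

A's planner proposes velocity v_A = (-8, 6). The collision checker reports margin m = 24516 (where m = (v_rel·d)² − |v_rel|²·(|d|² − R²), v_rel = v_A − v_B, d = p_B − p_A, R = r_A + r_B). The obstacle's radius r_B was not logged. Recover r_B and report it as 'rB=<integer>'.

m = 24516
d = (8, -10);  v_rel = (-15, 9),  |v_rel|² = 306
v_rel×d = (-15)·(-10) − (9)·(8) = 78
since m = R²·306 − 78²:  R² = (6084 + 24516) / 306 = 100
R = √100 = 10  ⇒  r_B = 10 − 7 = 3

rB=3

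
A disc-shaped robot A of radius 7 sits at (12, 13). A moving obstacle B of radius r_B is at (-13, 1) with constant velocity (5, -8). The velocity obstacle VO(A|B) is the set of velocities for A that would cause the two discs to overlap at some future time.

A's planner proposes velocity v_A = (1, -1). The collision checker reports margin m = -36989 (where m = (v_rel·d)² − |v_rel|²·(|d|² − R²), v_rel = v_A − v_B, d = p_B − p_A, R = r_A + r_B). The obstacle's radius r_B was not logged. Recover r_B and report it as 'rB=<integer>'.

m = -36989
d = (-25, -12);  v_rel = (-4, 7),  |v_rel|² = 65
v_rel×d = (-4)·(-12) − (7)·(-25) = 223
since m = R²·65 − 223²:  R² = (49729 + -36989) / 65 = 196
R = √196 = 14  ⇒  r_B = 14 − 7 = 7

rB=7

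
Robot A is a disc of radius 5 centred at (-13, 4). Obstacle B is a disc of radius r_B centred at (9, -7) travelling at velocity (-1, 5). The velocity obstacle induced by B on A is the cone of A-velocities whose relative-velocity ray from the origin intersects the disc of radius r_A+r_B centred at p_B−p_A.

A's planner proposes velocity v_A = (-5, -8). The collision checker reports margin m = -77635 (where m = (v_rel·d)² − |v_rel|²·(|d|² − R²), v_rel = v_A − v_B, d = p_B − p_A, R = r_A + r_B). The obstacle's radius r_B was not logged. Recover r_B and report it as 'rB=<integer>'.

m = -77635
d = (22, -11);  v_rel = (-4, -13),  |v_rel|² = 185
v_rel×d = (-4)·(-11) − (-13)·(22) = 330
since m = R²·185 − 330²:  R² = (108900 + -77635) / 185 = 169
R = √169 = 13  ⇒  r_B = 13 − 5 = 8

rB=8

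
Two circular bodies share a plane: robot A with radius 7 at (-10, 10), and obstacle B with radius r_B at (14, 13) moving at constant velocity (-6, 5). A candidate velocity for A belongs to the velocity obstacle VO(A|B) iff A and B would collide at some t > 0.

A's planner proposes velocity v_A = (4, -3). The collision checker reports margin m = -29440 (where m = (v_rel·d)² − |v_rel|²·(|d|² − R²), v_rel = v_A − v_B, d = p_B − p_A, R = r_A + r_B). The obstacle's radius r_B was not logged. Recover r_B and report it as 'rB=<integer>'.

m = -29440
d = (24, 3);  v_rel = (10, -8),  |v_rel|² = 164
v_rel×d = (10)·(3) − (-8)·(24) = 222
since m = R²·164 − 222²:  R² = (49284 + -29440) / 164 = 121
R = √121 = 11  ⇒  r_B = 11 − 7 = 4

rB=4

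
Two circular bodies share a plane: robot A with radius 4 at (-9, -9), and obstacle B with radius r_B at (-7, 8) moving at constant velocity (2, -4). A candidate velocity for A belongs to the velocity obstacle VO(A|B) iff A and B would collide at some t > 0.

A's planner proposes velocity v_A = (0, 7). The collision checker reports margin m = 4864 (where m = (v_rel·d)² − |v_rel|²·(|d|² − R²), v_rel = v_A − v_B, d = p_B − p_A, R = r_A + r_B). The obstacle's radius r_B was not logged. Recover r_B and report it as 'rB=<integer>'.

m = 4864
d = (2, 17);  v_rel = (-2, 11),  |v_rel|² = 125
v_rel×d = (-2)·(17) − (11)·(2) = -56
since m = R²·125 − (-56)²:  R² = (3136 + 4864) / 125 = 64
R = √64 = 8  ⇒  r_B = 8 − 4 = 4

rB=4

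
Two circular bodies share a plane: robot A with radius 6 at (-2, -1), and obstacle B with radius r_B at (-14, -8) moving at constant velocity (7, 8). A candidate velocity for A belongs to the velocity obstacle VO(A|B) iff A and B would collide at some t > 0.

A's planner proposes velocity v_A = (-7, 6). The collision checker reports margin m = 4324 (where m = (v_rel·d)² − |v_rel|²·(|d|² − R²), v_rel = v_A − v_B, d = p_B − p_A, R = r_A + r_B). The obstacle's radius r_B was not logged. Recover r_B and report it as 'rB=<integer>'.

m = 4324
d = (-12, -7);  v_rel = (-14, -2),  |v_rel|² = 200
v_rel×d = (-14)·(-7) − (-2)·(-12) = 74
since m = R²·200 − 74²:  R² = (5476 + 4324) / 200 = 49
R = √49 = 7  ⇒  r_B = 7 − 6 = 1

rB=1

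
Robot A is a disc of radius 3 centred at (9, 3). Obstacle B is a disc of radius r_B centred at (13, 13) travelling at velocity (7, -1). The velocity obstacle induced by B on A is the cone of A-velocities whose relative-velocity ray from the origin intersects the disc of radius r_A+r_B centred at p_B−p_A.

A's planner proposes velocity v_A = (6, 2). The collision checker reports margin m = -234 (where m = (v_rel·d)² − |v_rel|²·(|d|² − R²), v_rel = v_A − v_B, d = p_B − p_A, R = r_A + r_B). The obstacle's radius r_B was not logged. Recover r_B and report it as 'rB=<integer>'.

m = -234
d = (4, 10);  v_rel = (-1, 3),  |v_rel|² = 10
v_rel×d = (-1)·(10) − (3)·(4) = -22
since m = R²·10 − (-22)²:  R² = (484 + -234) / 10 = 25
R = √25 = 5  ⇒  r_B = 5 − 3 = 2

rB=2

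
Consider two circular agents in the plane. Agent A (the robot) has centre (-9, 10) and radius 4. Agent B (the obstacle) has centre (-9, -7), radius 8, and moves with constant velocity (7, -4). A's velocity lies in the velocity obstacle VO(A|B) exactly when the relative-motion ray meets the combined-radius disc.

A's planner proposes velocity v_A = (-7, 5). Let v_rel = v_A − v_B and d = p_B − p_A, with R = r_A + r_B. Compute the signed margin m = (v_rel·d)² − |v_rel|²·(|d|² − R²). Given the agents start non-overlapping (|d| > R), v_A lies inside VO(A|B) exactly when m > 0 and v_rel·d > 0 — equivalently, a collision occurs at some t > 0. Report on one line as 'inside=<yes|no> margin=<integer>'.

d = (0, -17),  |d|² = 289;  R = 4+8 = 12,  c = 289−12² = 145
v_rel = (-14, 9),  |v_rel|² = 277;  v_rel·d = (-14)·(0) + (9)·(-17) = -153
277·t² + 306·t + 145 = 0  ⇒  m = (-153)² − 277·145 = -16756
m = -16756 < 0,  v_rel·d = -153 < 0  ⇒  outside

inside=no margin=-16756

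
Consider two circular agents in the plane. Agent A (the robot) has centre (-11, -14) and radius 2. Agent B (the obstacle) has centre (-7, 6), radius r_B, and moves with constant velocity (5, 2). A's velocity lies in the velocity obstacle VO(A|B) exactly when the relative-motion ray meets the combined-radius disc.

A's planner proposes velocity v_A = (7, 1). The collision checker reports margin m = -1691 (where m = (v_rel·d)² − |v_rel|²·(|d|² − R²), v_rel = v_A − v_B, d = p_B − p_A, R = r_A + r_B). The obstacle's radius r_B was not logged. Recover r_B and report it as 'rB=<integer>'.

m = -1691
d = (4, 20);  v_rel = (2, -1),  |v_rel|² = 5
v_rel×d = (2)·(20) − (-1)·(4) = 44
since m = R²·5 − 44²:  R² = (1936 + -1691) / 5 = 49
R = √49 = 7  ⇒  r_B = 7 − 2 = 5

rB=5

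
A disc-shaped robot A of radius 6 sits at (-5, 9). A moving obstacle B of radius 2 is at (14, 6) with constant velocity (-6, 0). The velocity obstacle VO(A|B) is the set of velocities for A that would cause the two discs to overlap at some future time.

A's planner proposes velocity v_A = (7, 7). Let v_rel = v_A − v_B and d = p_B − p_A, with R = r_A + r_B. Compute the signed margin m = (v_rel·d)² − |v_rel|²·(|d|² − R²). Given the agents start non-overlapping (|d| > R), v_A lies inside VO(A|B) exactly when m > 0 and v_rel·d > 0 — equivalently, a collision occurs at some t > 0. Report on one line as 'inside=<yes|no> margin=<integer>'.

d = (19, -3),  |d|² = 370;  R = 6+2 = 8,  c = 370−8² = 306
v_rel = (13, 7),  |v_rel|² = 218;  v_rel·d = (13)·(19) + (7)·(-3) = 226
218·t² − 452·t + 306 = 0  ⇒  m = 226² − 218·306 = -15632
m = -15632 < 0,  v_rel·d = 226 > 0  ⇒  outside

inside=no margin=-15632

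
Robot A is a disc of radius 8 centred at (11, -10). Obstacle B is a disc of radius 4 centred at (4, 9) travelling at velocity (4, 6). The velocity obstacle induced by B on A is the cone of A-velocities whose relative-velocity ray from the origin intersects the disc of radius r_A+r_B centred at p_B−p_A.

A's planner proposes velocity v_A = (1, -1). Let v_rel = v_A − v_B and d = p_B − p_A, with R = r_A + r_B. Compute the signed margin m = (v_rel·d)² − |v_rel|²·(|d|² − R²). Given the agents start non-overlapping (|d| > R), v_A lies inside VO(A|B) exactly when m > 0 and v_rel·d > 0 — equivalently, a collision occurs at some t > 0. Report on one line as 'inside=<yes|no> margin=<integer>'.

d = (-7, 19),  |d|² = 410;  R = 8+4 = 12,  c = 410−12² = 266
v_rel = (-3, -7),  |v_rel|² = 58;  v_rel·d = (-3)·(-7) + (-7)·(19) = -112
58·t² + 224·t + 266 = 0  ⇒  m = (-112)² − 58·266 = -2884
m = -2884 < 0,  v_rel·d = -112 < 0  ⇒  outside

inside=no margin=-2884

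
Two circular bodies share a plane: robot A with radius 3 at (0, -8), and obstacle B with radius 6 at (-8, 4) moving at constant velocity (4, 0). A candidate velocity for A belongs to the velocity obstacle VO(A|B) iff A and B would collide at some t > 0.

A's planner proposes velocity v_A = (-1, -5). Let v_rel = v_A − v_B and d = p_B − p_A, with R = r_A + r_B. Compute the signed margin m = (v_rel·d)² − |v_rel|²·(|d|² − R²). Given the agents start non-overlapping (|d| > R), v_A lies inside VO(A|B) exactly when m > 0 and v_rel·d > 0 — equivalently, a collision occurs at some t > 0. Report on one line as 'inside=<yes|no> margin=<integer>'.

d = (-8, 12),  |d|² = 208;  R = 3+6 = 9,  c = 208−9² = 127
v_rel = (-5, -5),  |v_rel|² = 50;  v_rel·d = (-5)·(-8) + (-5)·(12) = -20
50·t² + 40·t + 127 = 0  ⇒  m = (-20)² − 50·127 = -5950
m = -5950 < 0,  v_rel·d = -20 < 0  ⇒  outside

inside=no margin=-5950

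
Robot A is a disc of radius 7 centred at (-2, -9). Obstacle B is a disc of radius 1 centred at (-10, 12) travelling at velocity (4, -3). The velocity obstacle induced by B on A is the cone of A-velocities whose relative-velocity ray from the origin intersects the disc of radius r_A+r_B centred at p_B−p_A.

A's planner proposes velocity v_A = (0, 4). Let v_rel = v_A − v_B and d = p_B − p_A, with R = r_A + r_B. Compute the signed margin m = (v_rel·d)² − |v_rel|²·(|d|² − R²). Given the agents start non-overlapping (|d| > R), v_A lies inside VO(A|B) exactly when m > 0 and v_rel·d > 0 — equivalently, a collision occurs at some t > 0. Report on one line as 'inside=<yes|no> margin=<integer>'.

d = (-8, 21),  |d|² = 505;  R = 7+1 = 8,  c = 505−8² = 441
v_rel = (-4, 7),  |v_rel|² = 65;  v_rel·d = (-4)·(-8) + (7)·(21) = 179
65·t² − 358·t + 441 = 0  ⇒  m = 179² − 65·441 = 3376
m = 3376 > 0,  v_rel·d = 179 > 0  ⇒  inside

inside=yes margin=3376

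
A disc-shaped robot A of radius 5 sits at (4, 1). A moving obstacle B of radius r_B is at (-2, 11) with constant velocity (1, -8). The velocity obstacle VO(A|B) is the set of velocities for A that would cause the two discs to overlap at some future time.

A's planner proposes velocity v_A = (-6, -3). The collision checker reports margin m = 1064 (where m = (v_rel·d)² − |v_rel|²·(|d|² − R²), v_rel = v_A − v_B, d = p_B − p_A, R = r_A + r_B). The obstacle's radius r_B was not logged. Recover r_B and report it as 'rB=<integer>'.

m = 1064
d = (-6, 10);  v_rel = (-7, 5),  |v_rel|² = 74
v_rel×d = (-7)·(10) − (5)·(-6) = -40
since m = R²·74 − (-40)²:  R² = (1600 + 1064) / 74 = 36
R = √36 = 6  ⇒  r_B = 6 − 5 = 1

rB=1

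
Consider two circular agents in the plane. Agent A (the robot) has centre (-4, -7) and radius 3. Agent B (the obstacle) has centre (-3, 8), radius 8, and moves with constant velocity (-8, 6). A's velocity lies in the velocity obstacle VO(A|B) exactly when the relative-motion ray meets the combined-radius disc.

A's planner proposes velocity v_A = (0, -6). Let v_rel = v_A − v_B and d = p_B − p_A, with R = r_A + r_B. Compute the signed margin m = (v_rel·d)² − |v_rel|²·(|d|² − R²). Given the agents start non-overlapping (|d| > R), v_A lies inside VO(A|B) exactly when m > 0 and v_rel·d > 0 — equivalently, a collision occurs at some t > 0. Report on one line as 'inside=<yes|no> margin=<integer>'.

d = (1, 15),  |d|² = 226;  R = 3+8 = 11,  c = 226−11² = 105
v_rel = (8, -12),  |v_rel|² = 208;  v_rel·d = (8)·(1) + (-12)·(15) = -172
208·t² + 344·t + 105 = 0  ⇒  m = (-172)² − 208·105 = 7744
m = 7744 > 0,  v_rel·d = -172 < 0  ⇒  outside

inside=no margin=7744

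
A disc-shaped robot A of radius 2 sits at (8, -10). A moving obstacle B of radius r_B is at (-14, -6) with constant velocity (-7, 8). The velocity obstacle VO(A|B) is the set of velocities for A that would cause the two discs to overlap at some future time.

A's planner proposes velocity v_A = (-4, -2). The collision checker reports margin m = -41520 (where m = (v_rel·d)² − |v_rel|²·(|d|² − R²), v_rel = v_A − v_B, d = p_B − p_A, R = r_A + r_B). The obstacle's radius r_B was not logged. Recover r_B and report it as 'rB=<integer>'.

m = -41520
d = (-22, 4);  v_rel = (3, -10),  |v_rel|² = 109
v_rel×d = (3)·(4) − (-10)·(-22) = -208
since m = R²·109 − (-208)²:  R² = (43264 + -41520) / 109 = 16
R = √16 = 4  ⇒  r_B = 4 − 2 = 2

rB=2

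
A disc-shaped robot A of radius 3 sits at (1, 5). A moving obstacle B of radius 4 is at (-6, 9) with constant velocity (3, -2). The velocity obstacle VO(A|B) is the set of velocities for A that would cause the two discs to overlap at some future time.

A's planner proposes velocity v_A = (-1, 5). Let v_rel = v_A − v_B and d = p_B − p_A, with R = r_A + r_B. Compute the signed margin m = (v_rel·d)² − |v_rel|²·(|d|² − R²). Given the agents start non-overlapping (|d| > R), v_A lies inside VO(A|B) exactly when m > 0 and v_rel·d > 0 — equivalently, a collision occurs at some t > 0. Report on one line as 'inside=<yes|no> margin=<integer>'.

d = (-7, 4),  |d|² = 65;  R = 3+4 = 7,  c = 65−7² = 16
v_rel = (-4, 7),  |v_rel|² = 65;  v_rel·d = (-4)·(-7) + (7)·(4) = 56
65·t² − 112·t + 16 = 0  ⇒  m = 56² − 65·16 = 2096
m = 2096 > 0,  v_rel·d = 56 > 0  ⇒  inside

inside=yes margin=2096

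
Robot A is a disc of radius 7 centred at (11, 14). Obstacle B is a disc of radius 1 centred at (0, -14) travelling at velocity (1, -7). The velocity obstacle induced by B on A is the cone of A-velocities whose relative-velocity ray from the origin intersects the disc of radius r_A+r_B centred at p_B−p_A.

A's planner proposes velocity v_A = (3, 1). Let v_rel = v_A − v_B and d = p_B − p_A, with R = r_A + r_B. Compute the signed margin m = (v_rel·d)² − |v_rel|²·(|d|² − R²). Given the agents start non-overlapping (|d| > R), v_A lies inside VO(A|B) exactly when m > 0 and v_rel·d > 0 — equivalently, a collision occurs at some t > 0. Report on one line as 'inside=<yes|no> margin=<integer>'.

d = (-11, -28),  |d|² = 905;  R = 7+1 = 8,  c = 905−8² = 841
v_rel = (2, 8),  |v_rel|² = 68;  v_rel·d = (2)·(-11) + (8)·(-28) = -246
68·t² + 492·t + 841 = 0  ⇒  m = (-246)² − 68·841 = 3328
m = 3328 > 0,  v_rel·d = -246 < 0  ⇒  outside

inside=no margin=3328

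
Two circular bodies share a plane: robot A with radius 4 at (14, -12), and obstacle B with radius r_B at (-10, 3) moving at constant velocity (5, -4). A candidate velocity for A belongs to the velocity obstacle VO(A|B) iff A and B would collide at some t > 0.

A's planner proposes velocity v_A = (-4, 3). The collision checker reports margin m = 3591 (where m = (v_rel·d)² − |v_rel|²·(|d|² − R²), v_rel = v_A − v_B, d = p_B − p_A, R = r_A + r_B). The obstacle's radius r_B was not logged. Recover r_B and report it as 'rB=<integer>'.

m = 3591
d = (-24, 15);  v_rel = (-9, 7),  |v_rel|² = 130
v_rel×d = (-9)·(15) − (7)·(-24) = 33
since m = R²·130 − 33²:  R² = (1089 + 3591) / 130 = 36
R = √36 = 6  ⇒  r_B = 6 − 4 = 2

rB=2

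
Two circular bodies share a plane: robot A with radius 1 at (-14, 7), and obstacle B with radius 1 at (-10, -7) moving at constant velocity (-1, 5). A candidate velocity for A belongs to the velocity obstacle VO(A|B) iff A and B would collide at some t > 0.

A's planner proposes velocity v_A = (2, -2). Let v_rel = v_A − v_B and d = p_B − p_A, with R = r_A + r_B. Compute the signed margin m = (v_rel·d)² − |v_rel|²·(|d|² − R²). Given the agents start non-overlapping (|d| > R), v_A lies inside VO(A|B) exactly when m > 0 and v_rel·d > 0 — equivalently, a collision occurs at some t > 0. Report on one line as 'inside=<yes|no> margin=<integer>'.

d = (4, -14),  |d|² = 212;  R = 1+1 = 2,  c = 212−2² = 208
v_rel = (3, -7),  |v_rel|² = 58;  v_rel·d = (3)·(4) + (-7)·(-14) = 110
58·t² − 220·t + 208 = 0  ⇒  m = 110² − 58·208 = 36
m = 36 > 0,  v_rel·d = 110 > 0  ⇒  inside

inside=yes margin=36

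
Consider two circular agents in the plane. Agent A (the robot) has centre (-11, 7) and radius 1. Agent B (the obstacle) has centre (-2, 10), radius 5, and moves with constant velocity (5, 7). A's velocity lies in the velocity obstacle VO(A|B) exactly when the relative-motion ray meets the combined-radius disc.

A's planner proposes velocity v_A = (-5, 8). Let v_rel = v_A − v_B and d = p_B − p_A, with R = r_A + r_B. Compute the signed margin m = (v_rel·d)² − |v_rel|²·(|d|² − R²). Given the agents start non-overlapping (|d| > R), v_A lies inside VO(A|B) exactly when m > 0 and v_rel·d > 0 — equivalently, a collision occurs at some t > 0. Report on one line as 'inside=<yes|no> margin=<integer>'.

d = (9, 3),  |d|² = 90;  R = 1+5 = 6,  c = 90−6² = 54
v_rel = (-10, 1),  |v_rel|² = 101;  v_rel·d = (-10)·(9) + (1)·(3) = -87
101·t² + 174·t + 54 = 0  ⇒  m = (-87)² − 101·54 = 2115
m = 2115 > 0,  v_rel·d = -87 < 0  ⇒  outside

inside=no margin=2115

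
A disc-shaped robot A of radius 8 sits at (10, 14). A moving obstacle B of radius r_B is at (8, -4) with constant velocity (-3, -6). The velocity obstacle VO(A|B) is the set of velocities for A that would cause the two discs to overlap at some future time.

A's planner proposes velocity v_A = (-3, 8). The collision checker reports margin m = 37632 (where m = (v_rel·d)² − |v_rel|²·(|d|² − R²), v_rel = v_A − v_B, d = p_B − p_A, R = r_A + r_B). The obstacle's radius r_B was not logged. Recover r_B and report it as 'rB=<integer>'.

m = 37632
d = (-2, -18);  v_rel = (0, 14),  |v_rel|² = 196
v_rel×d = (0)·(-18) − (14)·(-2) = 28
since m = R²·196 − 28²:  R² = (784 + 37632) / 196 = 196
R = √196 = 14  ⇒  r_B = 14 − 8 = 6

rB=6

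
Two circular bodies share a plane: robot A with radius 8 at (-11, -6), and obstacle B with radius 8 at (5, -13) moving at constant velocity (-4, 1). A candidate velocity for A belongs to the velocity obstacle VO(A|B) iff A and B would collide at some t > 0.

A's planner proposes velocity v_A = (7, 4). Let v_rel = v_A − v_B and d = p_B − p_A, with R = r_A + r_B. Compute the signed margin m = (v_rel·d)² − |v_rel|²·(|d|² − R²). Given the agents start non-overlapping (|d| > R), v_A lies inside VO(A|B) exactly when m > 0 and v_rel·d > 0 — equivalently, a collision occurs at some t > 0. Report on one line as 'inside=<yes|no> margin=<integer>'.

d = (16, -7),  |d|² = 305;  R = 8+8 = 16,  c = 305−16² = 49
v_rel = (11, 3),  |v_rel|² = 130;  v_rel·d = (11)·(16) + (3)·(-7) = 155
130·t² − 310·t + 49 = 0  ⇒  m = 155² − 130·49 = 17655
m = 17655 > 0,  v_rel·d = 155 > 0  ⇒  inside

inside=yes margin=17655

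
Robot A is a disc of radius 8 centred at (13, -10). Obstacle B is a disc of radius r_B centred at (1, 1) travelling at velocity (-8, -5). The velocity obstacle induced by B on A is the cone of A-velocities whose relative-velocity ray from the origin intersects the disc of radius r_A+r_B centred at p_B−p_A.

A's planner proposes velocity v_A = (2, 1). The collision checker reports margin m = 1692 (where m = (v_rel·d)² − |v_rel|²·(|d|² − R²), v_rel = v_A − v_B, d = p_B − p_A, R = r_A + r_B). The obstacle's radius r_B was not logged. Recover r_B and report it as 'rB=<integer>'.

m = 1692
d = (-12, 11);  v_rel = (10, 6),  |v_rel|² = 136
v_rel×d = (10)·(11) − (6)·(-12) = 182
since m = R²·136 − 182²:  R² = (33124 + 1692) / 136 = 256
R = √256 = 16  ⇒  r_B = 16 − 8 = 8

rB=8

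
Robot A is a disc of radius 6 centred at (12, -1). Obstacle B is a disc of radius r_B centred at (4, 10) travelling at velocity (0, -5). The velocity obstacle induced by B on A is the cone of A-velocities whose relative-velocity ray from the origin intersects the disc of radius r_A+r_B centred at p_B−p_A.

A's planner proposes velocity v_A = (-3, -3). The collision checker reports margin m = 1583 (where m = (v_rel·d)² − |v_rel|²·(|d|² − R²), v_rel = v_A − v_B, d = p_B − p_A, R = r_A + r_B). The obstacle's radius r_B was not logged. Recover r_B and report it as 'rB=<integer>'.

m = 1583
d = (-8, 11);  v_rel = (-3, 2),  |v_rel|² = 13
v_rel×d = (-3)·(11) − (2)·(-8) = -17
since m = R²·13 − (-17)²:  R² = (289 + 1583) / 13 = 144
R = √144 = 12  ⇒  r_B = 12 − 6 = 6

rB=6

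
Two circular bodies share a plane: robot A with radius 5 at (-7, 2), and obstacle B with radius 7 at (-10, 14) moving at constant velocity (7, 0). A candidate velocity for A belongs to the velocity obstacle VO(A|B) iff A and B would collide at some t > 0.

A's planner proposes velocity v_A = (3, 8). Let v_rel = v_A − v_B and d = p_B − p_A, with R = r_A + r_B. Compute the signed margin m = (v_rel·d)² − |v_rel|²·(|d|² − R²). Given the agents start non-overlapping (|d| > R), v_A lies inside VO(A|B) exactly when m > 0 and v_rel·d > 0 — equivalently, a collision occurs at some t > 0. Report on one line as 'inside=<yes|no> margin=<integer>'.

d = (-3, 12),  |d|² = 153;  R = 5+7 = 12,  c = 153−12² = 9
v_rel = (-4, 8),  |v_rel|² = 80;  v_rel·d = (-4)·(-3) + (8)·(12) = 108
80·t² − 216·t + 9 = 0  ⇒  m = 108² − 80·9 = 10944
m = 10944 > 0,  v_rel·d = 108 > 0  ⇒  inside

inside=yes margin=10944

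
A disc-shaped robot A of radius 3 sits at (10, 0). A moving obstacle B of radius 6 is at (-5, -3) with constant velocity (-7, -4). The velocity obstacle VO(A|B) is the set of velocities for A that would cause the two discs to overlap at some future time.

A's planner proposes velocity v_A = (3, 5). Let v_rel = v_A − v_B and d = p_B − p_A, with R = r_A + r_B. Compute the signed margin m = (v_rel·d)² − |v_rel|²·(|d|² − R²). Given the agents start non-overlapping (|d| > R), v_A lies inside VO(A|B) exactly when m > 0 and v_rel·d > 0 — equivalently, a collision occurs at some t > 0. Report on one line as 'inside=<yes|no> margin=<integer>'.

d = (-15, -3),  |d|² = 234;  R = 3+6 = 9,  c = 234−9² = 153
v_rel = (10, 9),  |v_rel|² = 181;  v_rel·d = (10)·(-15) + (9)·(-3) = -177
181·t² + 354·t + 153 = 0  ⇒  m = (-177)² − 181·153 = 3636
m = 3636 > 0,  v_rel·d = -177 < 0  ⇒  outside

inside=no margin=3636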